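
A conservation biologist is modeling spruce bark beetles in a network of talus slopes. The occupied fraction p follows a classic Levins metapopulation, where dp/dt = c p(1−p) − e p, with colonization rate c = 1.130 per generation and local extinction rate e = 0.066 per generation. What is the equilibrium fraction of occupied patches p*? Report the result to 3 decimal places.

Setting dp/dt = 0 and dividing through by p* gives c·(1−p*) = e.
So p* = 1 − e/c = 1 − 0.066/1.130 = 1 − 0.0584 = 0.9416.

0.942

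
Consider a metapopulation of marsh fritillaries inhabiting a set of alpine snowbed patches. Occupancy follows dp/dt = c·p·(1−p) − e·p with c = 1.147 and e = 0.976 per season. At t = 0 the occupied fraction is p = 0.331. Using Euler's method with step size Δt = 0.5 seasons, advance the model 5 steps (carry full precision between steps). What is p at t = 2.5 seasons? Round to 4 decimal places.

Update rule: p ← p + [c·p·(1−p) − e·p]·Δt with Δt = 0.5.
  1  |  dp/dt·Δt = -0.034533  |  p_1 = 0.296467
  2  |  dp/dt·Δt = -0.025059  |  p_2 = 0.271409
  3  |  dp/dt·Δt = -0.019040  |  p_3 = 0.252369
  4  |  dp/dt·Δt = -0.014949  |  p_4 = 0.237420
  5  |  dp/dt·Δt = -0.012028  |  p_5 = 0.225392

0.2254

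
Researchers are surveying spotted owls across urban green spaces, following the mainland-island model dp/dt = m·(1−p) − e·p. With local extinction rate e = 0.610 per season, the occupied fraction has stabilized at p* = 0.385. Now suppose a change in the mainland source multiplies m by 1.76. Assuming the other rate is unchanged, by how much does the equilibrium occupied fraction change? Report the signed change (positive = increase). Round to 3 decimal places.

0.139

Balance m(1−p*) = e·p* gives m = e·p*/(1−p*) = 0.610×0.38500/0.61500 = 0.38187.
New p* = m/(m+e) = 0.67209/(0.67209+0.61000) = 0.52421.
Δp* = 0.52421 − 0.38500 = +0.13921.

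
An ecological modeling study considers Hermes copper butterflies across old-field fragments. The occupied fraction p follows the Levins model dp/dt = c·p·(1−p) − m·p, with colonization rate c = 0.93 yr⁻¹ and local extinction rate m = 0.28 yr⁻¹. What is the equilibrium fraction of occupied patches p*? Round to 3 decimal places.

0.699

Setting dp/dt = 0 and dividing through by p* gives c·(1−p*) = m.
So p* = 1 − m/c = 1 − 0.28/0.93 = 1 − 0.3011 = 0.6989.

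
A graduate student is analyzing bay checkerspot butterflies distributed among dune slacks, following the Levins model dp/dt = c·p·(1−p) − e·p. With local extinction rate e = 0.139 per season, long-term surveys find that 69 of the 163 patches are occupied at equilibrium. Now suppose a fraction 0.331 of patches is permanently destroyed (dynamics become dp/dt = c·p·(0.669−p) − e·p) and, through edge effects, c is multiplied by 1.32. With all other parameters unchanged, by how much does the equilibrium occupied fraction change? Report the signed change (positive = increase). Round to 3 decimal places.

-0.191

Observed p* = 69/163 = 0.42331.
Balance c(1−p*) = e gives c = e/(1 − 0.42331) = 0.139/0.57669 = 0.24103.
New p* = 0.669 − e/c = 0.669 − 0.13900/0.31816 = 0.23211.
Δp* = 0.23211 − 0.42331 = -0.19120.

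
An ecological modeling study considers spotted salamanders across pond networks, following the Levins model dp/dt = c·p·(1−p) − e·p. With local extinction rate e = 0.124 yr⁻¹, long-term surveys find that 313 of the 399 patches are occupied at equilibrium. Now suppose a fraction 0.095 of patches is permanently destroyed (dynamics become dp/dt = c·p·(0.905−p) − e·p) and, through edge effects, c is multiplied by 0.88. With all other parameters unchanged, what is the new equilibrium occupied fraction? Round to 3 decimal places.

Observed p* = 313/399 = 0.78446.
Balance c(1−p*) = e gives c = e/(1 − 0.78446) = 0.124/0.21554 = 0.57530.
New p* = 0.905 − e/c = 0.905 − 0.12400/0.50626 = 0.66007.

0.660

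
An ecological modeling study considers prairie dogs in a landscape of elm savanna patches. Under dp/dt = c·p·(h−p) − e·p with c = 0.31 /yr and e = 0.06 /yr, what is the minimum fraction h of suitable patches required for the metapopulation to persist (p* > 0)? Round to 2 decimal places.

0.19

p* = h − e/c is positive only when h > e/c.
h_min = e/c = 0.06/0.31 = 0.1935.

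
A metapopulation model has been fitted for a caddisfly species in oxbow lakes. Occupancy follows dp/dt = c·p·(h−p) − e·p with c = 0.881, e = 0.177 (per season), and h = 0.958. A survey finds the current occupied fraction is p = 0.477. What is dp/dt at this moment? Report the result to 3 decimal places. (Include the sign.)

Colonization term: c·p·(h−p) = 0.881×0.477×0.4810 = 0.20213.
Extinction term: e·p = 0.08443.
dp/dt = 0.20213 − 0.08443 = 0.11770.

0.118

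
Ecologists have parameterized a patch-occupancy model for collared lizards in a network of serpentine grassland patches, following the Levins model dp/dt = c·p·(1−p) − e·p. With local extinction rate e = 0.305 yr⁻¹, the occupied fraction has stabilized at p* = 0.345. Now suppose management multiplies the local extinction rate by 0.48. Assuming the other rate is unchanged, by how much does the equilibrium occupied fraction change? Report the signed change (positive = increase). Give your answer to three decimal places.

0.341

Balance c(1−p*) = e gives c = e/(1 − 0.34500) = 0.305/0.65500 = 0.46565.
New p* = 1 − e/c = 1 − 0.14640/0.46565 = 0.68560.
Δp* = 0.68560 − 0.34500 = +0.34060.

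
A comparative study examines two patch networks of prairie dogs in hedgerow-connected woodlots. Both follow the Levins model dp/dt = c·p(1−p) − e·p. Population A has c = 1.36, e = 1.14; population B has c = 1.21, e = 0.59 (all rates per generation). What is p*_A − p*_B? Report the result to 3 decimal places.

-0.351

A: p*_A = 1 − 1.14/1.36 = 0.1618.
B: p*_B = 1 − 0.59/1.21 = 0.5124.
p*_A − p*_B = 0.1618 − 0.5124 = -0.3506.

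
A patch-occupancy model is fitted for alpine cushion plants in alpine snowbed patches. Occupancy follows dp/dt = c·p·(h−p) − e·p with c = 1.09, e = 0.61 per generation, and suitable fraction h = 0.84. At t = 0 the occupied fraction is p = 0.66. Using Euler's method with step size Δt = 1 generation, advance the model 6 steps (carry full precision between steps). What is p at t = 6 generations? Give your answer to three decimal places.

Update rule: p ← p + [c·p·(h−p) − e·p]·Δt with Δt = 1.
t = 1: p = 0.66000 + (-0.27311) = 0.38689
t = 2: p = 0.38689 + (-0.04492) = 0.34197
t = 3: p = 0.34197 + (-0.02296) = 0.31901
t = 4: p = 0.31901 + (-0.01344) = 0.30557
t = 5: p = 0.30557 + (-0.00839) = 0.29718
t = 6: p = 0.29718 + (-0.00544) = 0.29173

0.292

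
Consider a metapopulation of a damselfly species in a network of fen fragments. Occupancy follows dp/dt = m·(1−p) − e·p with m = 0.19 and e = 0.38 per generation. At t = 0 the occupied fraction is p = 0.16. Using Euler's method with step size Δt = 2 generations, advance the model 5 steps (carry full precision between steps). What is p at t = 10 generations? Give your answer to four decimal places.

Update rule: p ← p + [m·(1−p) − e·p]·Δt with Δt = 2.
step 1: Δp = +0.19760, p = 0.35760
step 2: Δp = -0.02766, p = 0.32994
step 3: Δp = +0.00387, p = 0.33381
step 4: Δp = -0.00054, p = 0.33327
step 5: Δp = +0.00008, p = 0.33334

0.3333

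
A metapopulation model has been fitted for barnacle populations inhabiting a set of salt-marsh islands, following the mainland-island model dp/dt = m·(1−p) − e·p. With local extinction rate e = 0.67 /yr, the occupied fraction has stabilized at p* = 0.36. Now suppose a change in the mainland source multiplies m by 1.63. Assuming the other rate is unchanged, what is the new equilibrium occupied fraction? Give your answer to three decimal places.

0.478

Balance m(1−p*) = e·p* gives m = e·p*/(1−p*) = 0.67×0.36000/0.64000 = 0.37688.
New p* = m/(m+e) = 0.61431/(0.61431+0.67000) = 0.47832.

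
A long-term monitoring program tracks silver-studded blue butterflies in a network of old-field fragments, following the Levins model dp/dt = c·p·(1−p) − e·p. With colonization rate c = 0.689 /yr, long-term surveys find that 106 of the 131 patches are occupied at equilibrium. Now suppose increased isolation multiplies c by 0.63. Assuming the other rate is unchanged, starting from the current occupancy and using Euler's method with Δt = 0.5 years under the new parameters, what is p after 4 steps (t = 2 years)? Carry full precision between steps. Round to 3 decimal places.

0.750

Observed p* = 106/131 = 0.80916.
Balance c(1−p*) = e gives e = 0.689×(1 − 0.80916) = 0.13149.
Starting from p₀ = 0.80916; update p ← p + (dp/dt)·Δt with the new parameters.
step 1: Δp = -0.01968, p = 0.78948
step 2: Δp = -0.01583, p = 0.77365
step 3: Δp = -0.01286, p = 0.76079
step 4: Δp = -0.01052, p = 0.75027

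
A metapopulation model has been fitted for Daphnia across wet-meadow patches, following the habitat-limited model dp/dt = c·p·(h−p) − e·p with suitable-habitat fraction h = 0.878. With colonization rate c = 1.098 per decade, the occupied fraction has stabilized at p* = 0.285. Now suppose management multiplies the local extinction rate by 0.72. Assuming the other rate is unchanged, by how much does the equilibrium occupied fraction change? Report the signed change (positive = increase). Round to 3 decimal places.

Balance c(h−p*) = e gives e = 1.098×(0.878 − 0.28500) = 0.65111.
New p* = 0.878 − e/c = 0.878 − 0.46880/1.09800 = 0.45104.
Δp* = 0.45104 − 0.28500 = +0.16604.

0.166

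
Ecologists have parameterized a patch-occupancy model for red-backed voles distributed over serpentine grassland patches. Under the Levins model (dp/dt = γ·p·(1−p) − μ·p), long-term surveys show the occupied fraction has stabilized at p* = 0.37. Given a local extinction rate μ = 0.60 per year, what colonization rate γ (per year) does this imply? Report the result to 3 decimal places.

0.952

At equilibrium γ(1−p*) = μ, so γ = μ/(1−p*).
γ = 0.60/(1 − 0.37) = 0.60/0.6300 = 0.9524.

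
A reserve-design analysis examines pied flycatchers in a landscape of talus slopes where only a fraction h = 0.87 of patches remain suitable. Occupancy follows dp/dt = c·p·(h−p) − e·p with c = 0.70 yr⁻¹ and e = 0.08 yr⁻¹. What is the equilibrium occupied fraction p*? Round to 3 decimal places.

0.756

Setting dp/dt = 0 and dividing by p* gives c·(h−p*) = e.
So p* = h − e/c = 0.87 − 0.08/0.70 = 0.87 − 0.1143 = 0.7557.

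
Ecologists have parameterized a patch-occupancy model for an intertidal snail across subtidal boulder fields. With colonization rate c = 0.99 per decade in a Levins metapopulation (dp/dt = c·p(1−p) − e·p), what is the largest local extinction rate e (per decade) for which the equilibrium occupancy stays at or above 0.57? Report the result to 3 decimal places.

0.426

1 − e/c ≥ 0.57 ⇒ e ≤ c(1 − 0.57) = 0.99 × 0.4300.
e_max = 0.4257.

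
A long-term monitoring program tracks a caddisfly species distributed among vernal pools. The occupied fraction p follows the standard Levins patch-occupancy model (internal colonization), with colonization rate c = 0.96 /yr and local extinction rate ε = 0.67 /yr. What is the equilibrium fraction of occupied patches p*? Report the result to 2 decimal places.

Setting dp/dt = 0 and dividing through by p* gives c·(1−p*) = ε.
So p* = 1 − ε/c = 1 − 0.67/0.96 = 1 − 0.6979 = 0.3021.

0.30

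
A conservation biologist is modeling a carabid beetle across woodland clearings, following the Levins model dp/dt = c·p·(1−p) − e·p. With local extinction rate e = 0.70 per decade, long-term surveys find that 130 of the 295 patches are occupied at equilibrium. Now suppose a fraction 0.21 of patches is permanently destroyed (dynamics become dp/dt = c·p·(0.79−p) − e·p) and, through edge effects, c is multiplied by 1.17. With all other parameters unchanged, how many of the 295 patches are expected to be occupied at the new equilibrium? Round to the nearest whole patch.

Observed p* = 130/295 = 0.44068.
Balance c(1−p*) = e gives c = e/(1 − 0.44068) = 0.70/0.55932 = 1.25152.
New p* = 0.79 − e/c = 0.79 − 0.70000/1.46428 = 0.31195.
Expected occupied = 295 × 0.31195 = 92.03 ≈ 92.

92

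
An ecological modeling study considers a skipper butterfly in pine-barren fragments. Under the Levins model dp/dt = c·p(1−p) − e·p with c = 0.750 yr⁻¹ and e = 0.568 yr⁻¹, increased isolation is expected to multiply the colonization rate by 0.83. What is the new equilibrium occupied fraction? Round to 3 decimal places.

0.088

Before: p* = 1 − 0.568/0.750 = 0.2427.
After the change, c = 0.6225, e = 0.568, so p* = 1 − 0.568/0.6225 = 0.0876.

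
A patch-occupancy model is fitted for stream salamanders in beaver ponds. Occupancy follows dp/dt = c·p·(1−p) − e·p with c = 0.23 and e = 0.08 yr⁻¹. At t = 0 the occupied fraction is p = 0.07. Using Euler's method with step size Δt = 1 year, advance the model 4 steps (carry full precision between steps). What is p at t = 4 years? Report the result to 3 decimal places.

Update rule: p ← p + [c·p·(1−p) − e·p]·Δt with Δt = 1.
t = 1: p = 0.07000 + (+0.00937) = 0.07937
t = 2: p = 0.07937 + (+0.01046) = 0.08983
t = 3: p = 0.08983 + (+0.01162) = 0.10145
t = 4: p = 0.10145 + (+0.01285) = 0.11430

0.114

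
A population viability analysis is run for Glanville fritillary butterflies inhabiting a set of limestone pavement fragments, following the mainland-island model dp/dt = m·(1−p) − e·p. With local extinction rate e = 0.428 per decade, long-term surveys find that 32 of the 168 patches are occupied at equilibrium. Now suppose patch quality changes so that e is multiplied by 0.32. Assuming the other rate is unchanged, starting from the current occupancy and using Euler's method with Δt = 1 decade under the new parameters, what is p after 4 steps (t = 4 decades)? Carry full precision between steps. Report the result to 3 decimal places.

0.345

Observed p* = 32/168 = 0.19048.
Balance m(1−p*) = e·p* gives m = e·p*/(1−p*) = 0.428×0.19048/0.80952 = 0.10071.
Starting from p₀ = 0.19048; update p ← p + (dp/dt)·Δt with the new parameters.
p: 0.19048 → 0.24591  (Δp = +0.05544)
p: 0.24591 → 0.28817  (Δp = +0.04226)
p: 0.28817 → 0.32039  (Δp = +0.03222)
p: 0.32039 → 0.34495  (Δp = +0.02456)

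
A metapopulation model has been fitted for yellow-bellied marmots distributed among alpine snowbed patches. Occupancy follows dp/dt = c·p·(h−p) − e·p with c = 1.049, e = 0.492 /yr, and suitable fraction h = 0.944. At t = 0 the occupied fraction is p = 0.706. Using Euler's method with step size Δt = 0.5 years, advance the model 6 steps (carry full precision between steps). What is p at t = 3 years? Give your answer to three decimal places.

0.501

Update rule: p ← p + [c·p·(h−p) − e·p]·Δt with Δt = 0.5.
p: 0.70600 → 0.62045  (Δp = -0.08555)
p: 0.62045 → 0.57311  (Δp = -0.04734)
p: 0.57311 → 0.54362  (Δp = -0.02950)
p: 0.54362 → 0.52405  (Δp = -0.01957)
p: 0.52405 → 0.51056  (Δp = -0.01349)
p: 0.51056 → 0.50103  (Δp = -0.00953)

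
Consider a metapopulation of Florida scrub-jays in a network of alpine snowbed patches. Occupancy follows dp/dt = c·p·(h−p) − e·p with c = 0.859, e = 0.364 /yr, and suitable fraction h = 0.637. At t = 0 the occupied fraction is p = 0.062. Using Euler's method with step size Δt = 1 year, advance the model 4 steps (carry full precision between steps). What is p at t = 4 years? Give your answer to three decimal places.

Update rule: p ← p + [c·p·(h−p) − e·p]·Δt with Δt = 1.
step 1: Δp = +0.00806, p = 0.07006
step 2: Δp = +0.00862, p = 0.07867
step 3: Δp = +0.00909, p = 0.08777
step 4: Δp = +0.00946, p = 0.09723

0.097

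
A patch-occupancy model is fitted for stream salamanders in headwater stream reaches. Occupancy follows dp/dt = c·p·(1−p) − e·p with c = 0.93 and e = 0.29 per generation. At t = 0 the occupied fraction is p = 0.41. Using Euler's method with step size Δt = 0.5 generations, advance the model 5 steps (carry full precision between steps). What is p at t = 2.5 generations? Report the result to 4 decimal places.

Update rule: p ← p + [c·p·(1−p) − e·p]·Δt with Δt = 0.5.
t = 0.5: p = 0.41000 + (+0.05303) = 0.46303
t = 1: p = 0.46303 + (+0.04847) = 0.51151
t = 1.5: p = 0.51151 + (+0.04202) = 0.55353
t = 2: p = 0.55353 + (+0.03466) = 0.58818
t = 2.5: p = 0.58818 + (+0.02735) = 0.61553

0.6155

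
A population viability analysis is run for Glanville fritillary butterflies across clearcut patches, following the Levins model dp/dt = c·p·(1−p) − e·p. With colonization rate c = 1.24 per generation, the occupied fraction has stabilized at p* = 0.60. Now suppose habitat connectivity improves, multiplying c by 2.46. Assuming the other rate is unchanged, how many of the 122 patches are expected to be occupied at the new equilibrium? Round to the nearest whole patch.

Balance c(1−p*) = e gives e = 1.24×(1 − 0.60000) = 0.49600.
New p* = 1 − e/c = 1 − 0.49600/3.05040 = 0.83740.
Expected occupied = 122 × 0.83740 = 102.16 ≈ 102.

102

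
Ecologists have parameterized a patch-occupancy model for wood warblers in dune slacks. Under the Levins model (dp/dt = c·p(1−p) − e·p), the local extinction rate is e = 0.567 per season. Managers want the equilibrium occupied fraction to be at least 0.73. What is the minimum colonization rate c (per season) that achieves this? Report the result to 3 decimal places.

2.100

p* = 1 − e/c ≥ 0.73 requires e/c ≤ 0.2700, i.e. c ≥ e/0.2700.
c_min = 0.567/0.2700 = 2.1000.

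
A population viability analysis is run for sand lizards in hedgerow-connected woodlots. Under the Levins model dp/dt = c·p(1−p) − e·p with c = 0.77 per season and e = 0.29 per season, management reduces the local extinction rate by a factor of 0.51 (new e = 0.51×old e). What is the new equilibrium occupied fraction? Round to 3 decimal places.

Before: p* = 1 − 0.29/0.77 = 0.6234.
After the change, c = 0.77, e = 0.1479, so p* = 1 − 0.1479/0.77 = 0.8079.

0.808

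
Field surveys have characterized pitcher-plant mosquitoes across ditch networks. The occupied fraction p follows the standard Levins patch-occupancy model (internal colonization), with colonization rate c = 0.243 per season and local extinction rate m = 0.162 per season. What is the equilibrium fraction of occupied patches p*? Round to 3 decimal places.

At equilibrium, colonization balances extinction: c·p*·(1−p*) = m·p*.
So p* = 1 − m/c = 1 − 0.162/0.243 = 1 − 0.6667 = 0.3333.

0.333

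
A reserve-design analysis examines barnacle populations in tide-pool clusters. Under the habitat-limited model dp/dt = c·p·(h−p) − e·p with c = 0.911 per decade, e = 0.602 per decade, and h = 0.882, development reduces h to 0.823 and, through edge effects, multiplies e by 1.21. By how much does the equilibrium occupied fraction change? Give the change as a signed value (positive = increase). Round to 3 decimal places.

-0.198

Before: p* = h − e/c = 0.882 − 0.602/0.911 = 0.882 − 0.6608 = 0.2212.
After: c = 0.911, e = 0.72842, h = 0.823; p* = 0.823 − 0.72842/0.911 = 0.0234.
Δp* = 0.0234 − 0.2212 = -0.1978.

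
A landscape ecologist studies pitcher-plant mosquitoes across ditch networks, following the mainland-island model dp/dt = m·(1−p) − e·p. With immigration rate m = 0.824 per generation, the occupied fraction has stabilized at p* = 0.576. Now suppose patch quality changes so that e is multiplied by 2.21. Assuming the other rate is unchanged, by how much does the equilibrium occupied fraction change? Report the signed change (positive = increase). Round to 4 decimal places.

-0.1953

Balance m(1−p*) = e·p* gives e = m(1−p*)/p* = 0.824×0.42400/0.57600 = 0.60656.
New p* = m/(m+e) = 0.82400/(0.82400+1.34050) = 0.38069.
Δp* = 0.38069 − 0.57600 = -0.19531.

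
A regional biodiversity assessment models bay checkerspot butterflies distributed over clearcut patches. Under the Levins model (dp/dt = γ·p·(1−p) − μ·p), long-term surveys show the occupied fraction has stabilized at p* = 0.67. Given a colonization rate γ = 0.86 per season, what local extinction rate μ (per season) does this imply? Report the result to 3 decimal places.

0.284

At equilibrium γ(1−p*) = μ.
μ = 0.86 × (1 − 0.67) = 0.86 × 0.3300 = 0.2838.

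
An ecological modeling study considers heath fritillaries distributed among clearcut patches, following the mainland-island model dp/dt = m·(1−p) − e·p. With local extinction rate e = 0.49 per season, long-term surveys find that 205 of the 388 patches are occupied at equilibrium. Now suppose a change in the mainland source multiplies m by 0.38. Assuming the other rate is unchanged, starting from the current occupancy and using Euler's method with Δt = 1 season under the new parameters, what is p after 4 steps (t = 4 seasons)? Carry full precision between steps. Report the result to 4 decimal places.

Observed p* = 205/388 = 0.52835.
Balance m(1−p*) = e·p* gives m = e·p*/(1−p*) = 0.49×0.52835/0.47165 = 0.54891.
Starting from p₀ = 0.52835; update p ← p + (dp/dt)·Δt with the new parameters.
t = 1: p = 0.52835 + (-0.16051) = 0.36784
t = 2: p = 0.36784 + (-0.04838) = 0.31946
t = 3: p = 0.31946 + (-0.01458) = 0.30487
t = 4: p = 0.30487 + (-0.00440) = 0.30048

0.3005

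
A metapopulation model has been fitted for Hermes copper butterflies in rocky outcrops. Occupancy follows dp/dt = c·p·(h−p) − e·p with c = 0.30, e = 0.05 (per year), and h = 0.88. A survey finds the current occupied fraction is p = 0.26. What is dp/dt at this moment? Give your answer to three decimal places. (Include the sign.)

Colonization term: c·p·(h−p) = 0.30×0.26×0.6200 = 0.04836.
Extinction term: e·p = 0.01300.
dp/dt = 0.04836 − 0.01300 = 0.03536.

0.035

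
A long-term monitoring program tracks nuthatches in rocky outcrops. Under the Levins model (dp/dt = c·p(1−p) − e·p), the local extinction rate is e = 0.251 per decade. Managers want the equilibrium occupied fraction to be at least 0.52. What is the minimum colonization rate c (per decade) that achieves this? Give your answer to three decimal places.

0.523

p* = 1 − e/c ≥ 0.52 requires e/c ≤ 0.4800, i.e. c ≥ e/0.4800.
c_min = 0.251/0.4800 = 0.5229.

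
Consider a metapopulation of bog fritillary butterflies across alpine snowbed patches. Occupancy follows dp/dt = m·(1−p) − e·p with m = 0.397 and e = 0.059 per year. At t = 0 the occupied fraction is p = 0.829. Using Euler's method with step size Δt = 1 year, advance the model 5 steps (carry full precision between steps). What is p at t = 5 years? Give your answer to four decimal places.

0.8686

Update rule: p ← p + [m·(1−p) − e·p]·Δt with Δt = 1.
p: 0.82900 → 0.84798  (Δp = +0.01898)
p: 0.84798 → 0.85830  (Δp = +0.01032)
p: 0.85830 → 0.86391  (Δp = +0.00562)
p: 0.86391 → 0.86697  (Δp = +0.00305)
p: 0.86697 → 0.86863  (Δp = +0.00166)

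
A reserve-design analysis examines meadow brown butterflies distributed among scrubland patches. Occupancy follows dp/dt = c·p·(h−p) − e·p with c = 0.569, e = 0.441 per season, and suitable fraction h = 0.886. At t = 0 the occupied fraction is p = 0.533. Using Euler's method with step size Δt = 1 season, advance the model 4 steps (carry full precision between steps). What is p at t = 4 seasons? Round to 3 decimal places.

Update rule: p ← p + [c·p·(h−p) − e·p]·Δt with Δt = 1.
  1  |  dp/dt·Δt = -0.127996  |  p_1 = 0.405004
  2  |  dp/dt·Δt = -0.067762  |  p_2 = 0.337241
  3  |  dp/dt·Δt = -0.043422  |  p_3 = 0.293819
  4  |  dp/dt·Δt = -0.030572  |  p_4 = 0.263248

0.263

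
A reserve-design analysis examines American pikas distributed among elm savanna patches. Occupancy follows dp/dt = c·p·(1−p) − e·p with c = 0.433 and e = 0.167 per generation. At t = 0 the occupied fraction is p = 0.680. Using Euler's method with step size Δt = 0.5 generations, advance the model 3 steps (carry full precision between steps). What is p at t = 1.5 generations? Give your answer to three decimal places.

Update rule: p ← p + [c·p·(1−p) − e·p]·Δt with Δt = 0.5.
  1  |  dp/dt·Δt = -0.009670  |  p_1 = 0.670330
  2  |  dp/dt·Δt = -0.008129  |  p_2 = 0.662202
  3  |  dp/dt·Δt = -0.006865  |  p_3 = 0.655337

0.655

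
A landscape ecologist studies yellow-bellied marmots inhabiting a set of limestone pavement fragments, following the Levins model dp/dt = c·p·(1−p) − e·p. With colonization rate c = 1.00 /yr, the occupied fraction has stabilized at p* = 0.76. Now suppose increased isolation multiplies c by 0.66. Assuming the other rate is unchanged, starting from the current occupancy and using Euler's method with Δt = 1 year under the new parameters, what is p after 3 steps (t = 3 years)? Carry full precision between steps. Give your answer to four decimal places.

0.6549

Balance c(1−p*) = e gives e = 1.00×(1 − 0.76000) = 0.24000.
Starting from p₀ = 0.76000; update p ← p + (dp/dt)·Δt with the new parameters.
step 1: Δp = -0.06202, p = 0.69798
step 2: Δp = -0.02839, p = 0.66960
step 3: Δp = -0.01469, p = 0.65491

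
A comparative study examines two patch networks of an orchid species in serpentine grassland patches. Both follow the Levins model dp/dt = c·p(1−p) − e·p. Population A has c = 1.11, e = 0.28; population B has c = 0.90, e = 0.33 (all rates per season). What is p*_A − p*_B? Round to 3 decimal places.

A: p*_A = 1 − 0.28/1.11 = 0.7477.
B: p*_B = 1 − 0.33/0.90 = 0.6333.
p*_A − p*_B = 0.7477 − 0.6333 = 0.1144.

0.114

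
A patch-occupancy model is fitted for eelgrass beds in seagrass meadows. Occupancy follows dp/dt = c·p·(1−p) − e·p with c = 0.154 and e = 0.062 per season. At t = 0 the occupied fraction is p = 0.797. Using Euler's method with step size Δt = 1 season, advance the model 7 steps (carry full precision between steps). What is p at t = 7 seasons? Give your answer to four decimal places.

0.6831

Update rule: p ← p + [c·p·(1−p) − e·p]·Δt with Δt = 1.
p: 0.79700 → 0.77250  (Δp = -0.02450)
p: 0.77250 → 0.75167  (Δp = -0.02083)
p: 0.75167 → 0.73381  (Δp = -0.01786)
p: 0.73381 → 0.71840  (Δp = -0.01542)
p: 0.71840 → 0.70501  (Δp = -0.01339)
p: 0.70501 → 0.69333  (Δp = -0.01168)
p: 0.69333 → 0.68309  (Δp = -0.01024)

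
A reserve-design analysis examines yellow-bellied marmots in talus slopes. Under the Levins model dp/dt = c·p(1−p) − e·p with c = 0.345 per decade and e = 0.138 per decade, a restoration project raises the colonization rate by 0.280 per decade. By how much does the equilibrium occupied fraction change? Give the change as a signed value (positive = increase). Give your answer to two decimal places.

0.18

Before: p* = 1 − 0.138/0.345 = 0.6000.
After the change, c = 0.625, e = 0.138, so p* = 1 − 0.138/0.625 = 0.7792.
Δp* = 0.7792 − 0.6000 = +0.1792.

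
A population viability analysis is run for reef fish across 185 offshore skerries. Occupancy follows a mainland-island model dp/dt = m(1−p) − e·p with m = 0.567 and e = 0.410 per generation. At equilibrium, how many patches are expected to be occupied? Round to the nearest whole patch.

107

p* = m/(m+e) = 0.567/0.9770 = 0.5803.
Expected occupied patches = N × p* = 185 × 0.5803 = 107.36 ≈ 107.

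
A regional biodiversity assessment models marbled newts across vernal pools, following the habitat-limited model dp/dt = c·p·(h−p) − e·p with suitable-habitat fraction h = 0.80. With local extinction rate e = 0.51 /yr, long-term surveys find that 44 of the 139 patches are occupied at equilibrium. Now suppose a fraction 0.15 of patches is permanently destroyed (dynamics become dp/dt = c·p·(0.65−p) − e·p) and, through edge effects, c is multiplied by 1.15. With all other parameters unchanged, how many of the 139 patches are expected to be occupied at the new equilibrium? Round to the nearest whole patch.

32

Observed p* = 44/139 = 0.31655.
Balance c(h−p*) = e gives c = e/(0.8 − 0.31655) = 0.51/0.48345 = 1.05492.
New p* = 0.65 − e/c = 0.65 − 0.51000/1.21316 = 0.22961.
Expected occupied = 139 × 0.22961 = 31.92 ≈ 32.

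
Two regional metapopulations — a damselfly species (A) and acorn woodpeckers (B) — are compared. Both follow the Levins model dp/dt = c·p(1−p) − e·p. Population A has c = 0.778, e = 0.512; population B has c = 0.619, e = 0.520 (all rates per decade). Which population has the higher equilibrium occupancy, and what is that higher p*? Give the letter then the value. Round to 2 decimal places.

A, 0.34

A: p*_A = 1 − 0.512/0.778 = 0.3419.
B: p*_B = 1 − 0.520/0.619 = 0.1599.
A is higher at 0.3419.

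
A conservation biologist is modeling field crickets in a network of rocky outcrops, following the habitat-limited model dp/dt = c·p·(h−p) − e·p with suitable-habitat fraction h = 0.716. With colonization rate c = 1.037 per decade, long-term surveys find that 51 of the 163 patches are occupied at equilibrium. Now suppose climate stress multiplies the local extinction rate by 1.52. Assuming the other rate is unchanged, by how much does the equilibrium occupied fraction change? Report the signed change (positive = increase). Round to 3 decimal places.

Observed p* = 51/163 = 0.31288.
Balance c(h−p*) = e gives e = 1.037×(0.716 − 0.31288) = 0.41804.
New p* = 0.716 − e/c = 0.716 − 0.63542/1.03700 = 0.10325.
Δp* = 0.10325 − 0.31288 = -0.20963.

-0.210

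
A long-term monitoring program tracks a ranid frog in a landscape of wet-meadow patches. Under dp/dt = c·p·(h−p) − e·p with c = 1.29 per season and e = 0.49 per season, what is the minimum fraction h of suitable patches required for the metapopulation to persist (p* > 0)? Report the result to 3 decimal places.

p* = h − e/c is positive only when h > e/c.
h_min = e/c = 0.49/1.29 = 0.3798.

0.380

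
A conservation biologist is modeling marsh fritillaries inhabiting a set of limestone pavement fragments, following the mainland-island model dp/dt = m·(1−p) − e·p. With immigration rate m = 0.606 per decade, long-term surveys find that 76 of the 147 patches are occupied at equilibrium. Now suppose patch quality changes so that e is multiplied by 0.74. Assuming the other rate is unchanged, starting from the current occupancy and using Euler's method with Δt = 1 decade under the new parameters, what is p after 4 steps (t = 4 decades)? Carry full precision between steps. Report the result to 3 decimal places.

0.591

Observed p* = 76/147 = 0.51701.
Balance m(1−p*) = e·p* gives e = m(1−p*)/p* = 0.606×0.48299/0.51701 = 0.56613.
Starting from p₀ = 0.51701; update p ← p + (dp/dt)·Δt with the new parameters.
step 1: Δp = +0.07610, p = 0.59311
step 2: Δp = -0.00190, p = 0.59121
step 3: Δp = +0.00005, p = 0.59126
step 4: Δp = -0.00000, p = 0.59126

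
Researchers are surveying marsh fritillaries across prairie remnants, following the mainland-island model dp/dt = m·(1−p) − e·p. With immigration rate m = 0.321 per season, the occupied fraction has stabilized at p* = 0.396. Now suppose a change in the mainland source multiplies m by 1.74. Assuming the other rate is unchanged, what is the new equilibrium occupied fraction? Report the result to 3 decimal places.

0.533

Balance m(1−p*) = e·p* gives e = m(1−p*)/p* = 0.321×0.60400/0.39600 = 0.48961.
New p* = m/(m+e) = 0.55854/(0.55854+0.48961) = 0.53288.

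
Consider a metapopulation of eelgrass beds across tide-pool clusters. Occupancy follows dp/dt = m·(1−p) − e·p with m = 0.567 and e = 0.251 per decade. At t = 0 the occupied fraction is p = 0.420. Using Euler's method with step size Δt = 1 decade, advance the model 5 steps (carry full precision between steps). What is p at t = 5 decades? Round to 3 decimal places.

Update rule: p ← p + [m·(1−p) − e·p]·Δt with Δt = 1.
step 1: Δp = +0.22344, p = 0.64344
step 2: Δp = +0.04067, p = 0.68411
step 3: Δp = +0.00740, p = 0.69151
step 4: Δp = +0.00135, p = 0.69285
step 5: Δp = +0.00025, p = 0.69310

0.693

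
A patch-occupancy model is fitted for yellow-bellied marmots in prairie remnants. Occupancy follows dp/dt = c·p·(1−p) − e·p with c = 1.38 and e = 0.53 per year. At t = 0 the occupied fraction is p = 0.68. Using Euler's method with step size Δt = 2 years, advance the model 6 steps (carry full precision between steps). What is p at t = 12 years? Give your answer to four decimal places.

0.6235

Update rule: p ← p + [c·p·(1−p) − e·p]·Δt with Δt = 2.
t = 2: p = 0.68000 + (-0.12022) = 0.55978
t = 4: p = 0.55978 + (+0.08678) = 0.64655
t = 6: p = 0.64655 + (-0.05462) = 0.59193
t = 8: p = 0.59193 + (+0.03923) = 0.63116
t = 10: p = 0.63116 + (-0.02651) = 0.60465
t = 12: p = 0.60465 + (+0.01884) = 0.62349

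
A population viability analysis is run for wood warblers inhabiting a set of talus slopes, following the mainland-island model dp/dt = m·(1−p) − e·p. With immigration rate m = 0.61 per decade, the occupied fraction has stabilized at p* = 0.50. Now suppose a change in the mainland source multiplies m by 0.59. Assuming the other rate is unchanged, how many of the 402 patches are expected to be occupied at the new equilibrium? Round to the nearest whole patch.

149

Balance m(1−p*) = e·p* gives e = m(1−p*)/p* = 0.61×0.50000/0.50000 = 0.61000.
New p* = m/(m+e) = 0.35990/(0.35990+0.61000) = 0.37107.
Expected occupied = 402 × 0.37107 = 149.17 ≈ 149.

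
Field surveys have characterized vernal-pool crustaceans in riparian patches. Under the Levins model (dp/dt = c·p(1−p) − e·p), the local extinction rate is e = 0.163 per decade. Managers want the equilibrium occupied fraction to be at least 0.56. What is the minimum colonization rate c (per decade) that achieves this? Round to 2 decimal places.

p* = 1 − e/c ≥ 0.56 requires e/c ≤ 0.4400, i.e. c ≥ e/0.4400.
c_min = 0.163/0.4400 = 0.3705.

0.37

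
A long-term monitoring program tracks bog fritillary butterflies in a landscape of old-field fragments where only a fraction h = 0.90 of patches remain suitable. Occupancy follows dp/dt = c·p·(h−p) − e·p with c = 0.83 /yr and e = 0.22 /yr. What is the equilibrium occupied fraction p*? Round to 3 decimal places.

0.635

Setting dp/dt = 0 and dividing by p* gives c·(h−p*) = e.
So p* = h − e/c = 0.90 − 0.22/0.83 = 0.90 − 0.2651 = 0.6349.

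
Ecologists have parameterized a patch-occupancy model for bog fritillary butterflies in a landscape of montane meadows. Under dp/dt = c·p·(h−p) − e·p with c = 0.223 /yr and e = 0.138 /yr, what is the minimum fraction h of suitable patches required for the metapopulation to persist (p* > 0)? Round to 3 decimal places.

0.619

p* = h − e/c is positive only when h > e/c.
h_min = e/c = 0.138/0.223 = 0.6188.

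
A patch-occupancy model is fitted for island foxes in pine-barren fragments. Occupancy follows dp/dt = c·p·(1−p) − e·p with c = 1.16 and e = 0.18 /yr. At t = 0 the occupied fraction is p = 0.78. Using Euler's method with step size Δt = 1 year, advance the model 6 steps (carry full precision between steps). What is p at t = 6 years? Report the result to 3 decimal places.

0.845

Update rule: p ← p + [c·p·(1−p) − e·p]·Δt with Δt = 1.
t = 1: p = 0.78000 + (+0.05866) = 0.83866
t = 2: p = 0.83866 + (+0.00600) = 0.84466
t = 3: p = 0.84466 + (+0.00016) = 0.84482
t = 4: p = 0.84482 + (+0.00000) = 0.84483
t = 5: p = 0.84483 + (+0.00000) = 0.84483
t = 6: p = 0.84483 + (+0.00000) = 0.84483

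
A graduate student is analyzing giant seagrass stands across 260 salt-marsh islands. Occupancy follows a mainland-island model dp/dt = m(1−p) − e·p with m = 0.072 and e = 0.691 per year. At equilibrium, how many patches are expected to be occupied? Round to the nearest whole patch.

25

p* = m/(m+e) = 0.072/0.7630 = 0.0944.
Expected occupied patches = N × p* = 260 × 0.0944 = 24.53 ≈ 25.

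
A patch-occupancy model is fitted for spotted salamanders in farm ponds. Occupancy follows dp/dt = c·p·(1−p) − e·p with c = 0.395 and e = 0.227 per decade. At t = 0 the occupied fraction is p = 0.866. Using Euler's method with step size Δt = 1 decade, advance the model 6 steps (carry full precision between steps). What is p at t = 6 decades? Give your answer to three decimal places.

Update rule: p ← p + [c·p·(1−p) − e·p]·Δt with Δt = 1.
step 1: Δp = -0.15074, p = 0.71526
step 2: Δp = -0.08192, p = 0.63334
step 3: Δp = -0.05204, p = 0.58130
step 4: Δp = -0.03582, p = 0.54548
step 5: Δp = -0.02589, p = 0.51959
step 6: Δp = -0.01935, p = 0.50024

0.500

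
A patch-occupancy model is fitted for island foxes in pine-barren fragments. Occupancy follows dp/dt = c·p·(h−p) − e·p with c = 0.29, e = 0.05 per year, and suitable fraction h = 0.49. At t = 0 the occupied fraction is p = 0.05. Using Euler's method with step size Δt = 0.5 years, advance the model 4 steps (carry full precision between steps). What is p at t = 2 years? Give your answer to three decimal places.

Update rule: p ← p + [c·p·(h−p) − e·p]·Δt with Δt = 0.5.
t = 0.5: p = 0.05000 + (+0.00194) = 0.05194
t = 1: p = 0.05194 + (+0.00200) = 0.05394
t = 1.5: p = 0.05394 + (+0.00206) = 0.05600
t = 2: p = 0.05600 + (+0.00212) = 0.05813

0.058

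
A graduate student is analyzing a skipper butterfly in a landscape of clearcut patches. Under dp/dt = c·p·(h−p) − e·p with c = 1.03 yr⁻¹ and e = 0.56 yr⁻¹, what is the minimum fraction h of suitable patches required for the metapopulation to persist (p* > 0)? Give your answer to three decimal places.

0.544

p* = h − e/c is positive only when h > e/c.
h_min = e/c = 0.56/1.03 = 0.5437.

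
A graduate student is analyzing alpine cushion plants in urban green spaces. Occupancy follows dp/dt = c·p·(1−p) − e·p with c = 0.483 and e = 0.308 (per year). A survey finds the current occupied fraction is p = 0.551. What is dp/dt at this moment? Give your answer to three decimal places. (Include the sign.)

Colonization term: c·p·(1−p) = 0.483×0.551×0.4490 = 0.11949.
Extinction term: e·p = 0.16971.
dp/dt = 0.11949 − 0.16971 = -0.05021.

-0.050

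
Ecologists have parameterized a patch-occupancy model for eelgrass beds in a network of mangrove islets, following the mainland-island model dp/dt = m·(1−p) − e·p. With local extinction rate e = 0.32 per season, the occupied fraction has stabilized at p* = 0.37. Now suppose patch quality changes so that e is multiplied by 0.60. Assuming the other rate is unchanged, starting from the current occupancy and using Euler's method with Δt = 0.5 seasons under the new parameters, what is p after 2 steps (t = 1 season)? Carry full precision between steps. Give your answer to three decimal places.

0.413

Balance m(1−p*) = e·p* gives m = e·p*/(1−p*) = 0.32×0.37000/0.63000 = 0.18794.
Starting from p₀ = 0.37000; update p ← p + (dp/dt)·Δt with the new parameters.
t = 0.5: p = 0.37000 + (+0.02368) = 0.39368
t = 1: p = 0.39368 + (+0.01918) = 0.41286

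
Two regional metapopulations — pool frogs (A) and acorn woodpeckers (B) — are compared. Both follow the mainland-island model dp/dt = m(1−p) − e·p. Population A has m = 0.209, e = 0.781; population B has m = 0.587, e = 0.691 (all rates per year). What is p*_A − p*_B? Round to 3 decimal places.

A: p*_A = m/(m+e) = 0.209/0.9900 = 0.2111.
B: p*_B = 0.587/1.2780 = 0.4593.
p*_A − p*_B = 0.2111 − 0.4593 = -0.2482.

-0.248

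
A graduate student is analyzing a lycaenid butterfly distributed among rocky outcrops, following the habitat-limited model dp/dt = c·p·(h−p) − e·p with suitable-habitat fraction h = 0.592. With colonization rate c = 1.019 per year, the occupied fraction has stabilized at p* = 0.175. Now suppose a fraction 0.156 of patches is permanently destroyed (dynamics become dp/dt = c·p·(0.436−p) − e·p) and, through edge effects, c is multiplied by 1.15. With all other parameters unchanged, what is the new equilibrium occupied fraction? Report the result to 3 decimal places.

Balance c(h−p*) = e gives e = 1.019×(0.592 − 0.17500) = 0.42492.
New p* = 0.436 − e/c = 0.436 − 0.42492/1.17185 = 0.07339.

0.073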